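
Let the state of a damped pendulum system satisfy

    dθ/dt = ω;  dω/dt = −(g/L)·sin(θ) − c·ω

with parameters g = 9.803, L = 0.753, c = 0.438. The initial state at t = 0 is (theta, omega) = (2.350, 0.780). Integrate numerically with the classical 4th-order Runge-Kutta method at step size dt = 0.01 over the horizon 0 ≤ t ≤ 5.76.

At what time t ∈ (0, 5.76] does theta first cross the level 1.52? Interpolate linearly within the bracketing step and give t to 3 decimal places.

t = 0.512

t=0.000: state=(2.350, 0.780)
step 1 (dt=0.01): k1=(0.780, -9.604), k2=(0.732, -9.547), k3=(0.732, -9.550), k4=(0.685, -9.495); state += dt/6·(k1+2k2+2k3+k4)
t=0.010: state=(2.357, 0.685)
t=0.020: state=(2.364, 0.590)
t=0.030: state=(2.369, 0.497)
continuing one RK4 step at a time; state shown every 20 steps (Δt=0.2):
t=0.200: state=(2.323, -1.030)
t=0.400: state=(1.926, -3.010)
t=0.510: state=(1.527, -4.238)
next step: t=0.520: state=(1.484, -4.349) — theta has crossed 1.52
linear interpolation between t=0.510 (1.52732) and t=0.520 (1.48438) → t≈0.512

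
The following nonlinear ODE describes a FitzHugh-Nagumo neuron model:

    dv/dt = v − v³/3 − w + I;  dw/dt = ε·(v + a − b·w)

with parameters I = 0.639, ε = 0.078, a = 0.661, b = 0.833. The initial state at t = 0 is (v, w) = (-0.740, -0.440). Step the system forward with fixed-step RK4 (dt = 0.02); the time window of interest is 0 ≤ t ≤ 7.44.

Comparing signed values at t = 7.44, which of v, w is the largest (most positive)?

largest component: v

t=0.000: state=(-0.740, -0.440)
step 1 (dt=0.02): k1=(0.474, 0.022), k2=(0.476, 0.023), k3=(0.476, 0.023), k4=(0.478, 0.023); state += dt/6·(k1+2k2+2k3+k4)
t=0.020: state=(-0.730, -0.440)
t=0.040: state=(-0.721, -0.439)
t=0.060: state=(-0.711, -0.439)
continuing one RK4 step at a time; state shown every 25 steps (Δt=0.5):
t=0.500: state=(-0.470, -0.424)
t=1.000: state=(-0.084, -0.396)
t=1.500: state=(0.516, -0.351)
t=2.000: state=(1.299, -0.279)
t=2.500: state=(1.831, -0.183)
t=3.000: state=(1.983, -0.078)
t=3.500: state=(1.993, 0.026)
t=4.000: state=(1.968, 0.127)
t=4.500: state=(1.936, 0.223)
t=5.000: state=(1.902, 0.315)
t=5.500: state=(1.868, 0.403)
t=6.000: state=(1.834, 0.486)
t=6.500: state=(1.799, 0.566)
t=7.000: state=(1.765, 0.641)
t=7.440: state=(1.734, 0.705)
compare at T: v=1.734, w=0.705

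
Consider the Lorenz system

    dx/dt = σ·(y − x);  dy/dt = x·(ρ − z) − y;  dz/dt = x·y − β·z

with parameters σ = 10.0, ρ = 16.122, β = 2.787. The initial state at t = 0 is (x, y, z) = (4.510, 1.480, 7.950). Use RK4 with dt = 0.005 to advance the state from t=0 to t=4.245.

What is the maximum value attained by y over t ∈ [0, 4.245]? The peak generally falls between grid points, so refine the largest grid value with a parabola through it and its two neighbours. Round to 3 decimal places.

t=0.000: state=(4.510, 1.480, 7.950)
step 1 (dt=0.005): k1=(-30.300, 35.376, -15.482), k2=(-28.658, 34.840, -15.094), k3=(-28.713, 34.871, -15.096), k4=(-27.121, 34.358, -14.723); state += dt/6·(k1+2k2+2k3+k4)
t=0.005: state=(4.367, 1.654, 7.875)
t=0.010: state=(4.238, 1.824, 7.803)
t=0.015: state=(4.125, 1.989, 7.734)
continuing one RK4 step at a time; state shown every 40 steps (Δt=0.2):
t=0.200: state=(5.399, 7.830, 7.769)
t=0.400: state=(10.375, 10.897, 18.638)
t=0.600: state=(5.422, 2.367, 18.429)
t=0.800: state=(2.613, 2.556, 11.643)
t=1.000: state=(4.193, 5.820, 8.736)
t=1.200: state=(8.702, 10.827, 14.170)
t=1.400: state=(7.738, 4.974, 19.871)
t=1.600: state=(3.657, 2.890, 13.987)
t=1.800: state=(4.169, 5.296, 10.241)
t=2.000: state=(7.676, 9.630, 13.096)
t=2.200: state=(8.275, 6.531, 19.193)
t=2.400: state=(4.585, 3.525, 15.155)
t=2.600: state=(4.497, 5.322, 11.448)
t=2.800: state=(7.257, 8.841, 13.245)
t=3.000: state=(8.112, 6.988, 18.281)
t=3.200: state=(5.181, 4.161, 15.548)
t=3.400: state=(4.897, 5.542, 12.312)
t=3.600: state=(7.105, 8.341, 13.694)
t=3.800: state=(7.796, 6.981, 17.574)
t=4.000: state=(5.527, 4.678, 15.567)
t=4.200: state=(5.268, 5.805, 12.932)
t=4.245: state=(5.563, 6.329, 12.797)
largest grid value and its neighbours: y(0.340)=11.90231, y(0.345)=11.91277, y(0.350)=11.90681
parabola through these three points peaks at t≈0.346 with y≈11.91292

max y = 11.913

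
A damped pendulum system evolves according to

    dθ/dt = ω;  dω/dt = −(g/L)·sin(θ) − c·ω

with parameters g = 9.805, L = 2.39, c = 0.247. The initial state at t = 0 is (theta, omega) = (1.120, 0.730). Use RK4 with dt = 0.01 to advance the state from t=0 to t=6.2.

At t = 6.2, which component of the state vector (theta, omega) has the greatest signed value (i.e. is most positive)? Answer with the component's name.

t=0.000: state=(1.120, 0.730)
step 1 (dt=0.01): k1=(0.730, -3.873), k2=(0.711, -3.875), k3=(0.711, -3.875), k4=(0.691, -3.876); state += dt/6·(k1+2k2+2k3+k4)
t=0.010: state=(1.127, 0.691)
t=0.020: state=(1.134, 0.652)
t=0.030: state=(1.140, 0.614)
continuing one RK4 step at a time; state shown every 25 steps (Δt=0.25):
t=0.250: state=(1.182, -0.230)
t=0.500: state=(1.012, -1.108)
t=0.750: state=(0.645, -1.778)
t=1.000: state=(0.155, -2.058)
t=1.250: state=(-0.342, -1.837)
t=1.500: state=(-0.729, -1.210)
t=1.750: state=(-0.931, -0.393)
t=2.000: state=(-0.924, 0.437)
t=2.250: state=(-0.722, 1.148)
t=2.500: state=(-0.372, 1.600)
t=2.750: state=(0.045, 1.664)
t=3.000: state=(0.426, 1.325)
t=3.250: state=(0.685, 0.711)
t=3.500: state=(0.773, -0.006)
t=3.750: state=(0.686, -0.678)
t=4.000: state=(0.449, -1.178)
t=4.250: state=(0.121, -1.388)
t=4.500: state=(-0.216, -1.253)
t=4.750: state=(-0.481, -0.830)
t=5.000: state=(-0.618, -0.250)
t=5.250: state=(-0.605, 0.346)
t=5.500: state=(-0.454, 0.836)
t=5.750: state=(-0.205, 1.111)
t=6.000: state=(0.078, 1.106)
t=6.200: state=(0.282, 0.906)
compare at T: theta=0.282, omega=0.906

largest component: omega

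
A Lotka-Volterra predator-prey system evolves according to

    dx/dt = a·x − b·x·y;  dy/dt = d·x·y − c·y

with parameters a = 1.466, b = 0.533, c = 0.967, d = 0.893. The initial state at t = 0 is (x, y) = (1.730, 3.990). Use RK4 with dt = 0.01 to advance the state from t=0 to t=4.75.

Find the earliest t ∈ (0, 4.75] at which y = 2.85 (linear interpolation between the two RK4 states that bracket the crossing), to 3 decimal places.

t = 1.844

t=0.000: state=(1.730, 3.990)
step 1 (dt=0.01): k1=(-1.143, 2.306), k2=(-1.150, 2.292), k3=(-1.150, 2.292), k4=(-1.156, 2.278); state += dt/6·(k1+2k2+2k3+k4)
t=0.010: state=(1.719, 4.013)
t=0.020: state=(1.707, 4.036)
t=0.030: state=(1.695, 4.058)
continuing one RK4 step at a time; state shown every 20 steps (Δt=0.2):
t=0.200: state=(1.482, 4.383)
t=0.400: state=(1.229, 4.601)
t=0.600: state=(1.006, 4.627)
t=0.800: state=(0.829, 4.489)
t=1.000: state=(0.697, 4.237)
t=1.200: state=(0.605, 3.920)
t=1.400: state=(0.544, 3.579)
t=1.600: state=(0.507, 3.239)
t=1.800: state=(0.490, 2.917)
t=1.840: state=(0.488, 2.856)
next step: t=1.850: state=(0.488, 2.840) — y has crossed 2.85
linear interpolation between t=1.840 (2.85562) and t=1.850 (2.84049) → t≈1.844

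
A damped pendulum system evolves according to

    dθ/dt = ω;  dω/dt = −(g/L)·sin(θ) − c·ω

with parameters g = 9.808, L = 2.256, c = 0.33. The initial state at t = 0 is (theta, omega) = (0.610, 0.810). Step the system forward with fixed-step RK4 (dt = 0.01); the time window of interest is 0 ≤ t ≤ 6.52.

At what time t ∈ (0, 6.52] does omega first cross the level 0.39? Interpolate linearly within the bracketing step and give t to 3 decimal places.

t = 0.147

t=0.000: state=(0.610, 0.810)
step 1 (dt=0.01): k1=(0.810, -2.758), k2=(0.796, -2.768), k3=(0.796, -2.767), k4=(0.782, -2.777); state += dt/6·(k1+2k2+2k3+k4)
t=0.010: state=(0.618, 0.782)
t=0.020: state=(0.626, 0.754)
t=0.030: state=(0.633, 0.726)
t=0.140: state=(0.696, 0.410)
next step: t=0.150: state=(0.700, 0.381) — omega has crossed 0.39
linear interpolation between t=0.140 (0.40987) and t=0.150 (0.38064) → t≈0.147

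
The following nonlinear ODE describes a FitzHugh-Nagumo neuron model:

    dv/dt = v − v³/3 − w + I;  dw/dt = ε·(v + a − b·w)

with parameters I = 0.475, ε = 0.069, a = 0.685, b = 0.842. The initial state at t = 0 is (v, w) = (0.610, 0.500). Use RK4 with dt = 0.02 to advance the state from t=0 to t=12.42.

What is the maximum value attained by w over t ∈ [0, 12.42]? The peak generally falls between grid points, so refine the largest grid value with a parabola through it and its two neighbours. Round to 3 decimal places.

t=0.000: state=(0.610, 0.500)
step 1 (dt=0.02): k1=(0.509, 0.060), k2=(0.512, 0.061), k3=(0.512, 0.061), k4=(0.514, 0.061); state += dt/6·(k1+2k2+2k3+k4)
t=0.020: state=(0.620, 0.501)
t=0.040: state=(0.631, 0.502)
t=0.060: state=(0.641, 0.504)
continuing one RK4 step at a time; state shown every 25 steps (Δt=0.5):
t=0.500: state=(0.891, 0.534)
t=1.000: state=(1.180, 0.578)
t=1.500: state=(1.398, 0.629)
t=2.000: state=(1.515, 0.684)
t=2.500: state=(1.557, 0.740)
t=3.000: state=(1.558, 0.795)
t=3.500: state=(1.539, 0.848)
t=4.000: state=(1.511, 0.899)
t=4.500: state=(1.477, 0.947)
t=5.000: state=(1.441, 0.993)
t=5.500: state=(1.403, 1.036)
t=6.000: state=(1.362, 1.077)
t=6.500: state=(1.320, 1.115)
t=7.000: state=(1.275, 1.151)
t=7.500: state=(1.228, 1.184)
t=8.000: state=(1.177, 1.214)
t=8.500: state=(1.122, 1.242)
t=9.000: state=(1.061, 1.266)
t=9.500: state=(0.993, 1.288)
t=10.000: state=(0.913, 1.307)
t=10.500: state=(0.818, 1.323)
t=11.000: state=(0.697, 1.334)
t=11.500: state=(0.536, 1.340)
t=12.000: state=(0.303, 1.339)
t=12.420: state=(0.010, 1.332)
largest grid value and its neighbours: w(11.700)=1.34077, w(11.720)=1.34077, w(11.740)=1.34077
parabola through these three points peaks at t≈11.723 with w≈1.34078

max w = 1.341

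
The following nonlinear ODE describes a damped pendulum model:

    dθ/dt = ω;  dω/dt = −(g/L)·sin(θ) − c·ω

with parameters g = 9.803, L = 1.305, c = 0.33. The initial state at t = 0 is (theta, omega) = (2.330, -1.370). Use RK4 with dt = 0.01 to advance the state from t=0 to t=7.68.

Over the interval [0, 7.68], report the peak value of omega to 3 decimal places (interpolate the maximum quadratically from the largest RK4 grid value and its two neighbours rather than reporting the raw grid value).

max omega = 3.801

t=0.000: state=(2.330, -1.370)
step 1 (dt=0.01): k1=(-1.370, -4.997), k2=(-1.395, -5.024), k3=(-1.395, -5.025), k4=(-1.420, -5.052); state += dt/6·(k1+2k2+2k3+k4)
t=0.010: state=(2.316, -1.420)
t=0.020: state=(2.302, -1.471)
t=0.030: state=(2.287, -1.522)
continuing one RK4 step at a time; state shown every 25 steps (Δt=0.25):
t=0.250: state=(1.816, -2.801)
t=0.500: state=(0.920, -4.294)
t=0.750: state=(-0.224, -4.531)
t=1.000: state=(-1.190, -2.995)
t=1.250: state=(-1.686, -0.980)
t=1.500: state=(-1.695, 0.877)
t=1.750: state=(-1.257, 2.592)
t=2.000: state=(-0.445, 3.726)
t=2.250: state=(0.478, 3.379)
t=2.500: state=(1.138, 1.786)
t=2.750: state=(1.350, -0.081)
t=3.000: state=(1.111, -1.789)
t=3.250: state=(0.500, -2.951)
t=3.500: state=(-0.263, -2.915)
t=3.750: state=(-0.857, -1.696)
t=4.000: state=(-1.076, -0.046)
t=4.250: state=(-0.890, 1.485)
t=4.500: state=(-0.380, 2.449)
t=4.750: state=(0.246, 2.364)
t=5.000: state=(0.719, 1.308)
t=5.250: state=(0.869, -0.118)
t=5.500: state=(0.673, -1.395)
t=5.750: state=(0.222, -2.075)
t=6.000: state=(-0.287, -1.838)
t=6.250: state=(-0.634, -0.858)
t=6.500: state=(-0.696, 0.359)
t=6.750: state=(-0.474, 1.353)
t=7.000: state=(-0.072, 1.737)
t=7.250: state=(0.329, 1.350)
t=7.500: state=(0.559, 0.437)
t=7.680: state=(0.570, -0.303)
largest grid value and its neighbours: omega(2.060)=3.79855, omega(2.070)=3.80094, omega(2.080)=3.80052
parabola through these three points peaks at t≈2.073 with omega≈3.80111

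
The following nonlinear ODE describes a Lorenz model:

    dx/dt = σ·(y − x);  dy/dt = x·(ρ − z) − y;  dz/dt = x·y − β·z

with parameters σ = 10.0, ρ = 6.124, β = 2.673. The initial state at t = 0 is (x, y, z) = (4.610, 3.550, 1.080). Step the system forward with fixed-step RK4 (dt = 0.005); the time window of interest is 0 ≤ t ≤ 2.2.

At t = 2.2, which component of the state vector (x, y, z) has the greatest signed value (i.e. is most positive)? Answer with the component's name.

largest component: z

t=0.000: state=(4.610, 3.550, 1.080)
step 1 (dt=0.005): k1=(-10.600, 19.703, 13.479), k2=(-9.842, 19.365, 13.520), k3=(-9.870, 19.375, 13.523), k4=(-9.138, 19.049, 13.565); state += dt/6·(k1+2k2+2k3+k4)
t=0.005: state=(4.561, 3.647, 1.148)
t=0.010: state=(4.518, 3.741, 1.216)
t=0.015: state=(4.483, 3.831, 1.284)
continuing one RK4 step at a time; state shown every 20 steps (Δt=0.1):
t=0.100: state=(4.530, 5.040, 2.540)
t=0.200: state=(5.173, 5.804, 4.293)
t=0.300: state=(5.586, 5.714, 6.066)
t=0.400: state=(5.378, 4.853, 7.222)
t=0.500: state=(4.646, 3.781, 7.423)
t=0.600: state=(3.787, 2.986, 6.913)
t=0.700: state=(3.110, 2.570, 6.113)
t=0.800: state=(2.709, 2.440, 5.307)
t=0.900: state=(2.553, 2.500, 4.625)
t=1.000: state=(2.584, 2.692, 4.121)
t=1.100: state=(2.757, 2.987, 3.819)
t=1.200: state=(3.035, 3.355, 3.730)
t=1.300: state=(3.383, 3.751, 3.860)
t=1.400: state=(3.752, 4.110, 4.194)
t=1.500: state=(4.075, 4.350, 4.675)
t=1.600: state=(4.280, 4.407, 5.197)
t=1.700: state=(4.320, 4.273, 5.625)
t=1.800: state=(4.199, 4.014, 5.858)
t=1.900: state=(3.975, 3.726, 5.870)
t=2.000: state=(3.727, 3.490, 5.707)
t=2.100: state=(3.519, 3.345, 5.448)
t=2.200: state=(3.386, 3.295, 5.171)
compare at T: x=3.386, y=3.295, z=5.171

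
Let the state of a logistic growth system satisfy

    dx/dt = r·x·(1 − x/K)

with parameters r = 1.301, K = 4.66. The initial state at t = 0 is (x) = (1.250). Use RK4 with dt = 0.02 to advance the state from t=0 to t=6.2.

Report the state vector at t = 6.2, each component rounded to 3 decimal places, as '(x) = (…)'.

t=0.000: state=(1.250)
step 1 (dt=0.02): k1=(1.190), k2=(1.197), k3=(1.197), k4=(1.204); state += dt/6·(k1+2k2+2k3+k4)
t=0.020: state=(1.274)
t=0.040: state=(1.298)
t=0.060: state=(1.323)
continuing one RK4 step at a time; state shown every 25 steps (Δt=0.5):
t=0.500: state=(1.923)
t=1.000: state=(2.674)
t=1.500: state=(3.358)
t=2.000: state=(3.876)
t=2.500: state=(4.215)
t=3.000: state=(4.417)
t=3.500: state=(4.530)
t=4.000: state=(4.591)
t=4.500: state=(4.624)
t=5.000: state=(4.641)
t=5.500: state=(4.650)
t=6.000: state=(4.655)
t=6.200: state=(4.656)

(x) = (4.656)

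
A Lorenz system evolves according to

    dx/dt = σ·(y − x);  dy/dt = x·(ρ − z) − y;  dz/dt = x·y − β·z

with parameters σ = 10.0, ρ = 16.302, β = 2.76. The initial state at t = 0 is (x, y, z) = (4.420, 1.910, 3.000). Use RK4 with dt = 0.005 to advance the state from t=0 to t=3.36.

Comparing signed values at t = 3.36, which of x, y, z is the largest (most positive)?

largest component: z

t=0.000: state=(4.420, 1.910, 3.000)
step 1 (dt=0.005): k1=(-25.100, 56.885, 0.162), k2=(-23.050, 55.906, 0.661), k3=(-23.126, 55.971, 0.657), k4=(-21.145, 55.053, 1.137); state += dt/6·(k1+2k2+2k3+k4)
t=0.005: state=(4.305, 2.190, 3.003)
t=0.010: state=(4.208, 2.461, 3.011)
t=0.015: state=(4.129, 2.725, 3.024)
continuing one RK4 step at a time; state shown every 40 steps (Δt=0.2):
t=0.200: state=(8.074, 12.340, 8.473)
t=0.400: state=(10.169, 5.519, 24.162)
t=0.600: state=(1.838, -0.063, 15.204)
t=0.800: state=(0.554, 0.582, 8.782)
t=1.000: state=(1.201, 1.872, 5.211)
t=1.200: state=(4.063, 6.614, 4.672)
t=1.400: state=(11.112, 13.596, 17.108)
t=1.600: state=(5.878, 1.275, 20.595)
t=1.800: state=(1.239, 0.677, 12.091)
t=2.000: state=(1.437, 2.039, 7.203)
t=2.200: state=(4.065, 6.369, 5.880)
t=2.400: state=(10.407, 12.892, 16.111)
t=2.600: state=(6.544, 2.325, 20.657)
t=2.800: state=(1.942, 1.366, 12.594)
t=3.000: state=(2.466, 3.437, 7.974)
t=3.200: state=(6.245, 9.146, 8.863)
t=3.360: state=(10.347, 11.136, 18.444)
compare at T: x=10.347, y=11.136, z=18.444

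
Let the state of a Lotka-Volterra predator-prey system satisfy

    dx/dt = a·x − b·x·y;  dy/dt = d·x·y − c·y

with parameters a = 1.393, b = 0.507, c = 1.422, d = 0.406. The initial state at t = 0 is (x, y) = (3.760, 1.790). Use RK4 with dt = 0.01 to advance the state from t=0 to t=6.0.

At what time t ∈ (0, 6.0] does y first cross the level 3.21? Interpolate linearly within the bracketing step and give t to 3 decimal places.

t = 1.227

t=0.000: state=(3.760, 1.790)
step 1 (dt=0.01): k1=(1.825, 0.187), k2=(1.828, 0.194), k3=(1.828, 0.194), k4=(1.831, 0.201); state += dt/6·(k1+2k2+2k3+k4)
t=0.010: state=(3.778, 1.792)
t=0.020: state=(3.797, 1.794)
t=0.030: state=(3.815, 1.796)
continuing one RK4 step at a time; state shown every 20 steps (Δt=0.2):
t=0.200: state=(4.132, 1.856)
t=0.400: state=(4.496, 1.982)
t=0.600: state=(4.814, 2.178)
t=0.800: state=(5.035, 2.446)
t=1.000: state=(5.106, 2.782)
t=1.200: state=(4.993, 3.158)
t=1.220: state=(4.971, 3.196)
next step: t=1.230: state=(4.960, 3.215) — y has crossed 3.21
linear interpolation between t=1.220 (3.19618) and t=1.230 (3.21522) → t≈1.227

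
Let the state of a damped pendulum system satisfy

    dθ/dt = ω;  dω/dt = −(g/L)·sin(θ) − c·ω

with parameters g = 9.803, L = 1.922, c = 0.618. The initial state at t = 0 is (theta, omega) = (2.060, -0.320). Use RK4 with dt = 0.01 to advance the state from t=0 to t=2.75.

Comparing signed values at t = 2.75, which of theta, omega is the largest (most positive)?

largest component: omega

t=0.000: state=(2.060, -0.320)
step 1 (dt=0.01): k1=(-0.320, -4.304), k2=(-0.342, -4.295), k3=(-0.341, -4.295), k4=(-0.363, -4.286); state += dt/6·(k1+2k2+2k3+k4)
t=0.010: state=(2.057, -0.363)
t=0.020: state=(2.053, -0.406)
t=0.030: state=(2.048, -0.448)
continuing one RK4 step at a time; state shown every 10 steps (Δt=0.1):
t=0.100: state=(2.007, -0.743)
t=0.200: state=(1.912, -1.155)
t=0.300: state=(1.776, -1.562)
t=0.400: state=(1.600, -1.958)
t=0.500: state=(1.385, -2.333)
t=0.600: state=(1.135, -2.663)
t=0.700: state=(0.855, -2.917)
t=0.800: state=(0.555, -3.062)
t=0.900: state=(0.247, -3.070)
t=1.000: state=(-0.054, -2.932)
t=1.100: state=(-0.335, -2.659)
t=1.200: state=(-0.582, -2.279)
t=1.300: state=(-0.788, -1.828)
t=1.400: state=(-0.947, -1.340)
t=1.500: state=(-1.056, -0.842)
t=1.600: state=(-1.116, -0.353)
t=1.700: state=(-1.127, 0.114)
t=1.800: state=(-1.094, 0.551)
t=1.900: state=(-1.018, 0.949)
t=2.000: state=(-0.906, 1.299)
t=2.100: state=(-0.761, 1.587)
t=2.200: state=(-0.591, 1.801)
t=2.300: state=(-0.403, 1.929)
t=2.400: state=(-0.208, 1.962)
t=2.500: state=(-0.014, 1.898)
t=2.600: state=(0.169, 1.745)
t=2.700: state=(0.332, 1.517)
t=2.750: state=(0.405, 1.380)
compare at T: theta=0.405, omega=1.380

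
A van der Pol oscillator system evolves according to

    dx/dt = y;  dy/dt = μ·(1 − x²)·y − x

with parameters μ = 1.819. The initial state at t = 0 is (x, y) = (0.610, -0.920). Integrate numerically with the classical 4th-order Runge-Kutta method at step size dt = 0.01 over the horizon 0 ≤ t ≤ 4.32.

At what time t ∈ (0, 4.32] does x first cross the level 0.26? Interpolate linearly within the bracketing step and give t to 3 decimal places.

t = 0.289

t=0.000: state=(0.610, -0.920)
step 1 (dt=0.01): k1=(-0.920, -1.661), k2=(-0.928, -1.675), k3=(-0.928, -1.675), k4=(-0.937, -1.690); state += dt/6·(k1+2k2+2k3+k4)
t=0.010: state=(0.601, -0.937)
t=0.020: state=(0.591, -0.954)
t=0.030: state=(0.582, -0.971)
continuing one RK4 step at a time; state shown every 20 steps (Δt=0.2):
t=0.200: state=(0.388, -1.322)
t=0.280: state=(0.274, -1.533)
next step: t=0.290: state=(0.259, -1.562) — x has crossed 0.26
linear interpolation between t=0.280 (0.27434) and t=0.290 (0.25887) → t≈0.289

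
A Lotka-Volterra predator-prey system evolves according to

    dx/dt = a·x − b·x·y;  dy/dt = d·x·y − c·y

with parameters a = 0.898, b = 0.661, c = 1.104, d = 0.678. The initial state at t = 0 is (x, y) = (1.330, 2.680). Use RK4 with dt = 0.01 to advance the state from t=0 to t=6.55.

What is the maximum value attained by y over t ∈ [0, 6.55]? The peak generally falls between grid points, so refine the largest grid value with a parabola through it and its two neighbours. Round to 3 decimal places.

t=0.000: state=(1.330, 2.680)
step 1 (dt=0.01): k1=(-1.162, -0.542), k2=(-1.154, -0.552), k3=(-1.154, -0.552), k4=(-1.147, -0.562); state += dt/6·(k1+2k2+2k3+k4)
t=0.010: state=(1.318, 2.674)
t=0.020: state=(1.307, 2.669)
t=0.030: state=(1.296, 2.663)
continuing one RK4 step at a time; state shown every 25 steps (Δt=0.25):
t=0.250: state=(1.084, 2.492)
t=0.500: state=(0.918, 2.239)
t=0.750: state=(0.812, 1.965)
t=1.000: state=(0.750, 1.702)
t=1.250: state=(0.724, 1.462)
t=1.500: state=(0.724, 1.254)
t=1.750: state=(0.748, 1.078)
t=2.000: state=(0.793, 0.932)
t=2.250: state=(0.860, 0.813)
t=2.500: state=(0.948, 0.719)
t=2.750: state=(1.061, 0.646)
t=3.000: state=(1.199, 0.594)
t=3.250: state=(1.365, 0.560)
t=3.500: state=(1.560, 0.544)
t=3.750: state=(1.784, 0.548)
t=4.000: state=(2.036, 0.574)
t=4.250: state=(2.308, 0.630)
t=4.500: state=(2.585, 0.723)
t=4.750: state=(2.839, 0.870)
t=5.000: state=(3.027, 1.087)
t=5.250: state=(3.092, 1.388)
t=5.500: state=(2.984, 1.767)
t=5.750: state=(2.697, 2.175)
t=6.000: state=(2.286, 2.521)
t=6.250: state=(1.852, 2.715)
t=6.500: state=(1.475, 2.728)
t=6.550: state=(1.410, 2.711)
largest grid value and its neighbours: y(6.380)=2.74395, y(6.390)=2.74413, y(6.400)=2.74403
parabola through these three points peaks at t≈6.392 with y≈2.74413

max y = 2.744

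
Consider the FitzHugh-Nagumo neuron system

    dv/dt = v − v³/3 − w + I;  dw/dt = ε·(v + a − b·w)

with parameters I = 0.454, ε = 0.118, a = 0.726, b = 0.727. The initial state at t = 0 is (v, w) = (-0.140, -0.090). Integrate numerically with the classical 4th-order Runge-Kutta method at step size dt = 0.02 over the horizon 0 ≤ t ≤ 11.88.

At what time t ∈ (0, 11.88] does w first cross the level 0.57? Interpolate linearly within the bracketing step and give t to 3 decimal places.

t = 3.469

t=0.000: state=(-0.140, -0.090)
step 1 (dt=0.02): k1=(0.405, 0.077), k2=(0.408, 0.077), k3=(0.408, 0.077), k4=(0.411, 0.078); state += dt/6·(k1+2k2+2k3+k4)
t=0.020: state=(-0.132, -0.088)
t=0.040: state=(-0.124, -0.087)
t=0.060: state=(-0.115, -0.085)
continuing one RK4 step at a time; state shown every 25 steps (Δt=0.5):
t=0.500: state=(0.110, -0.046)
t=1.000: state=(0.482, 0.015)
t=1.500: state=(0.972, 0.098)
t=2.000: state=(1.423, 0.206)
t=2.500: state=(1.660, 0.329)
t=3.000: state=(1.721, 0.455)
t=3.460: state=(1.708, 0.568)
next step: t=3.480: state=(1.706, 0.573) — w has crossed 0.57
linear interpolation between t=3.460 (0.56790) and t=3.480 (0.57266) → t≈3.469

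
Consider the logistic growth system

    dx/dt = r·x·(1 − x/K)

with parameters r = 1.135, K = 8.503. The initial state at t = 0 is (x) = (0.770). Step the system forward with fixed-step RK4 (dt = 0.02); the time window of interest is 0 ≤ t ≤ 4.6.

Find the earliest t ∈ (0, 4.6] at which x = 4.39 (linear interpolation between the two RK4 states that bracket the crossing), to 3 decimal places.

t = 2.090

t=0.000: state=(0.770)
step 1 (dt=0.02): k1=(0.795), k2=(0.802), k3=(0.802), k4=(0.810); state += dt/6·(k1+2k2+2k3+k4)
t=0.020: state=(0.786)
t=0.040: state=(0.802)
t=0.060: state=(0.819)
continuing one RK4 step at a time; state shown every 10 steps (Δt=0.2):
t=0.200: state=(0.944)
t=0.400: state=(1.152)
t=0.600: state=(1.398)
t=0.800: state=(1.684)
t=1.000: state=(2.011)
t=1.200: state=(2.380)
t=1.400: state=(2.788)
t=1.600: state=(3.229)
t=1.800: state=(3.694)
t=2.000: state=(4.173)
t=2.080: state=(4.366)
next step: t=2.100: state=(4.414) — x has crossed 4.39
linear interpolation between t=2.080 (4.36613) and t=2.100 (4.41433) → t≈2.090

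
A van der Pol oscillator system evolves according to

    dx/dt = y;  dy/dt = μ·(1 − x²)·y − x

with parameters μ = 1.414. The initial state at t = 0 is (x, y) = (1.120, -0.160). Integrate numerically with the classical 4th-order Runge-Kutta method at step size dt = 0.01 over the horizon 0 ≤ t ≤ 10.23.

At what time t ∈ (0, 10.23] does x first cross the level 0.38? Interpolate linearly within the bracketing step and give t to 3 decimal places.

t = 1.027

t=0.000: state=(1.120, -0.160)
step 1 (dt=0.01): k1=(-0.160, -1.062), k2=(-0.165, -1.060), k3=(-0.165, -1.060), k4=(-0.171, -1.058); state += dt/6·(k1+2k2+2k3+k4)
t=0.010: state=(1.118, -0.171)
t=0.020: state=(1.117, -0.181)
t=0.030: state=(1.115, -0.192)
continuing one RK4 step at a time; state shown every 50 steps (Δt=0.5):
t=0.500: state=(0.913, -0.668)
t=1.000: state=(0.418, -1.391)
t=1.020: state=(0.390, -1.432)
next step: t=1.030: state=(0.376, -1.454) — x has crossed 0.38
linear interpolation between t=1.020 (0.39004) and t=1.030 (0.37561) → t≈1.027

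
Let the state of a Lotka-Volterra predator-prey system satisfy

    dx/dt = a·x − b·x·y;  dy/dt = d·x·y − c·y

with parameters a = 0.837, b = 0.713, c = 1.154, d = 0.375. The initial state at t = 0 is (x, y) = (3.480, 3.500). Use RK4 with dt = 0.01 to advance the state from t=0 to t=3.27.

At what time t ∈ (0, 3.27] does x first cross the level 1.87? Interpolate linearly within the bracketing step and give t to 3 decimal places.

t = 0.384

t=0.000: state=(3.480, 3.500)
step 1 (dt=0.01): k1=(-5.772, 0.529), k2=(-5.730, 0.491), k3=(-5.730, 0.491), k4=(-5.689, 0.454); state += dt/6·(k1+2k2+2k3+k4)
t=0.010: state=(3.423, 3.505)
t=0.020: state=(3.366, 3.509)
t=0.030: state=(3.311, 3.513)
continuing one RK4 step at a time; state shown every 20 steps (Δt=0.2):
t=0.200: state=(2.495, 3.469)
t=0.380: state=(1.881, 3.263)
next step: t=0.390: state=(1.853, 3.248) — x has crossed 1.87
linear interpolation between t=0.380 (1.88094) and t=0.390 (1.85323) → t≈0.384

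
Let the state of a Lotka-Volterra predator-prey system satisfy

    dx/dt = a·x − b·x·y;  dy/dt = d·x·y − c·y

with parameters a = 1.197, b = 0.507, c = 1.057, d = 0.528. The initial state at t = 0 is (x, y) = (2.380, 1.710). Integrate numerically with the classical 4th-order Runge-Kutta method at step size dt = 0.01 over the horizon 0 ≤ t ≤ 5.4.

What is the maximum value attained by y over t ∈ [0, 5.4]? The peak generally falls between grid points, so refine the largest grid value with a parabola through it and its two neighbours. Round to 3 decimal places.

t=0.000: state=(2.380, 1.710)
step 1 (dt=0.01): k1=(0.785, 0.341), k2=(0.785, 0.345), k3=(0.785, 0.345), k4=(0.784, 0.349); state += dt/6·(k1+2k2+2k3+k4)
t=0.010: state=(2.388, 1.713)
t=0.020: state=(2.396, 1.717)
t=0.030: state=(2.403, 1.721)
continuing one RK4 step at a time; state shown every 20 steps (Δt=0.2):
t=0.200: state=(2.532, 1.794)
t=0.400: state=(2.667, 1.911)
t=0.600: state=(2.771, 2.063)
t=0.800: state=(2.830, 2.245)
t=1.000: state=(2.834, 2.452)
t=1.200: state=(2.777, 2.671)
t=1.400: state=(2.662, 2.882)
t=1.600: state=(2.501, 3.065)
t=1.800: state=(2.312, 3.200)
t=2.000: state=(2.114, 3.272)
t=2.200: state=(1.926, 3.278)
t=2.400: state=(1.759, 3.222)
t=2.600: state=(1.620, 3.117)
t=2.800: state=(1.511, 2.976)
t=3.000: state=(1.431, 2.813)
t=3.200: state=(1.379, 2.641)
t=3.400: state=(1.352, 2.468)
t=3.600: state=(1.349, 2.304)
t=3.800: state=(1.367, 2.152)
t=4.000: state=(1.407, 2.016)
t=4.200: state=(1.466, 1.899)
t=4.400: state=(1.544, 1.802)
t=4.600: state=(1.640, 1.725)
t=4.800: state=(1.755, 1.670)
t=5.000: state=(1.886, 1.638)
t=5.200: state=(2.030, 1.631)
t=5.400: state=(2.185, 1.649)
largest grid value and its neighbours: y(2.110)=3.28311, y(2.120)=3.28314, y(2.130)=3.28302
parabola through these three points peaks at t≈2.117 with y≈3.28315

max y = 3.283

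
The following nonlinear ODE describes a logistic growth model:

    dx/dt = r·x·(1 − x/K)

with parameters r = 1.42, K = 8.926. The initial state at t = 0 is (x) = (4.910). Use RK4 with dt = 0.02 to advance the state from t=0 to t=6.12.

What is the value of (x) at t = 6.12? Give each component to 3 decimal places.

(x) = (8.925)

t=0.000: state=(4.910)
step 1 (dt=0.02): k1=(3.137), k2=(3.132), k3=(3.132), k4=(3.127); state += dt/6·(k1+2k2+2k3+k4)
t=0.020: state=(4.973)
t=0.040: state=(5.035)
t=0.060: state=(5.097)
continuing one RK4 step at a time; state shown every 10 steps (Δt=0.2):
t=0.200: state=(5.525)
t=0.400: state=(6.099)
t=0.600: state=(6.617)
t=0.800: state=(7.069)
t=1.000: state=(7.453)
t=1.200: state=(7.770)
t=1.400: state=(8.027)
t=1.600: state=(8.232)
t=1.800: state=(8.393)
t=2.000: state=(8.519)
t=2.200: state=(8.616)
t=2.400: state=(8.691)
t=2.600: state=(8.748)
t=2.800: state=(8.791)
t=3.000: state=(8.824)
t=3.200: state=(8.849)
t=3.400: state=(8.868)
t=3.600: state=(8.882)
t=3.800: state=(8.893)
t=4.000: state=(8.901)
t=4.200: state=(8.907)
t=4.400: state=(8.912)
t=4.600: state=(8.915)
t=4.800: state=(8.918)
t=5.000: state=(8.920)
t=5.200: state=(8.921)
t=5.400: state=(8.923)
t=5.600: state=(8.923)
t=5.800: state=(8.924)
t=6.000: state=(8.925)
t=6.120: state=(8.925)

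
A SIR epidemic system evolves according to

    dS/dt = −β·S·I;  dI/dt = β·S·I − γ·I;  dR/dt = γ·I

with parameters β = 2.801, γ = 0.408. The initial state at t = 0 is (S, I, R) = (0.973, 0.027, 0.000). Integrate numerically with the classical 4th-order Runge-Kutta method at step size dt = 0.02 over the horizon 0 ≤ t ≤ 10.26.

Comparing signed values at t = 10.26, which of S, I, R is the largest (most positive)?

t=0.000: state=(0.973, 0.027, 0.000)
step 1 (dt=0.02): k1=(-0.074, 0.063, 0.011), k2=(-0.075, 0.064, 0.011), k3=(-0.075, 0.064, 0.011), k4=(-0.077, 0.065, 0.012); state += dt/6·(k1+2k2+2k3+k4)
t=0.020: state=(0.971, 0.028, 0.000)
t=0.040: state=(0.970, 0.030, 0.000)
t=0.060: state=(0.968, 0.031, 0.001)
continuing one RK4 step at a time; state shown every 25 steps (Δt=0.5):
t=0.500: state=(0.907, 0.083, 0.010)
t=1.000: state=(0.743, 0.218, 0.039)
t=1.500: state=(0.477, 0.419, 0.104)
t=2.000: state=(0.237, 0.557, 0.206)
t=2.500: state=(0.106, 0.571, 0.323)
t=3.000: state=(0.049, 0.516, 0.434)
t=3.500: state=(0.025, 0.443, 0.532)
t=4.000: state=(0.014, 0.371, 0.615)
t=4.500: state=(0.009, 0.307, 0.684)
t=5.000: state=(0.006, 0.253, 0.741)
t=5.500: state=(0.004, 0.208, 0.788)
t=6.000: state=(0.003, 0.170, 0.826)
t=6.500: state=(0.003, 0.140, 0.858)
t=7.000: state=(0.002, 0.114, 0.884)
t=7.500: state=(0.002, 0.093, 0.905)
t=8.000: state=(0.002, 0.076, 0.922)
t=8.500: state=(0.002, 0.062, 0.936)
t=9.000: state=(0.001, 0.051, 0.948)
t=9.500: state=(0.001, 0.042, 0.957)
t=10.000: state=(0.001, 0.034, 0.965)
t=10.260: state=(0.001, 0.031, 0.968)
compare at T: S=0.001, I=0.031, R=0.968

largest component: R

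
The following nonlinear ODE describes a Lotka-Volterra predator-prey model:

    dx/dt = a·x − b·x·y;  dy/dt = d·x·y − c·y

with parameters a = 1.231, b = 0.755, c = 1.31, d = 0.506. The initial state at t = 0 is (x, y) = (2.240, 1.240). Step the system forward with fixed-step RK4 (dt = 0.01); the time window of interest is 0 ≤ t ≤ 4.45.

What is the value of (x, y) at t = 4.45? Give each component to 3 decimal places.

t=0.000: state=(2.240, 1.240)
step 1 (dt=0.01): k1=(0.660, -0.219), k2=(0.663, -0.217), k3=(0.663, -0.217), k4=(0.666, -0.214); state += dt/6·(k1+2k2+2k3+k4)
t=0.010: state=(2.247, 1.238)
t=0.020: state=(2.253, 1.236)
t=0.030: state=(2.260, 1.234)
continuing one RK4 step at a time; state shown every 20 steps (Δt=0.2):
t=0.200: state=(2.383, 1.205)
t=0.400: state=(2.544, 1.190)
t=0.600: state=(2.719, 1.195)
t=0.800: state=(2.899, 1.222)
t=1.000: state=(3.072, 1.272)
t=1.200: state=(3.226, 1.347)
t=1.400: state=(3.343, 1.445)
t=1.600: state=(3.407, 1.566)
t=1.800: state=(3.406, 1.702)
t=2.000: state=(3.334, 1.843)
t=2.200: state=(3.196, 1.975)
t=2.400: state=(3.008, 2.081)
t=2.600: state=(2.795, 2.148)
t=2.800: state=(2.579, 2.169)
t=3.000: state=(2.381, 2.145)
t=3.200: state=(2.213, 2.082)
t=3.400: state=(2.081, 1.990)
t=3.600: state=(1.987, 1.881)
t=3.800: state=(1.930, 1.764)
t=4.000: state=(1.908, 1.648)
t=4.200: state=(1.919, 1.538)
t=4.400: state=(1.961, 1.440)
t=4.450: state=(1.976, 1.418)

(x, y) = (1.976, 1.418)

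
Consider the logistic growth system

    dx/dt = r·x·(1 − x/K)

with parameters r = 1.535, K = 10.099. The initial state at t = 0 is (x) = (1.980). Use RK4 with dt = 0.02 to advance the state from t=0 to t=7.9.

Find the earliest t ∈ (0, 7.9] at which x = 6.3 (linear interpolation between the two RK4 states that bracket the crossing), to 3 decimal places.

t=0.000: state=(1.980)
step 1 (dt=0.02): k1=(2.443), k2=(2.466), k3=(2.466), k4=(2.489); state += dt/6·(k1+2k2+2k3+k4)
t=0.020: state=(2.029)
t=0.040: state=(2.080)
t=0.060: state=(2.131)
continuing one RK4 step at a time; state shown every 25 steps (Δt=0.5):
t=0.500: state=(3.478)
t=1.000: state=(5.362)
t=1.240: state=(6.268)
next step: t=1.260: state=(6.341) — x has crossed 6.3
linear interpolation between t=1.240 (6.26790) and t=1.260 (6.34062) → t≈1.249

t = 1.249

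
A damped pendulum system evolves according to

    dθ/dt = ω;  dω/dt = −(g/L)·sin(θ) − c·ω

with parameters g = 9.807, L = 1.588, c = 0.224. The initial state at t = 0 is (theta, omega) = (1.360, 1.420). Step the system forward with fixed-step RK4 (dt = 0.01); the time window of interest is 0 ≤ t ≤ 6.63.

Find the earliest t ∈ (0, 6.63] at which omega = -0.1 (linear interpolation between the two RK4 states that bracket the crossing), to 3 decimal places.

t=0.000: state=(1.360, 1.420)
step 1 (dt=0.01): k1=(1.420, -6.357), k2=(1.388, -6.359), k3=(1.388, -6.359), k4=(1.356, -6.360); state += dt/6·(k1+2k2+2k3+k4)
t=0.010: state=(1.374, 1.356)
t=0.020: state=(1.387, 1.293)
t=0.030: state=(1.400, 1.229)
t=0.240: state=(1.519, -0.088)
next step: t=0.250: state=(1.518, -0.150) — omega has crossed -0.1
linear interpolation between t=0.240 (-0.08845) and t=0.250 (-0.14985) → t≈0.242

t = 0.242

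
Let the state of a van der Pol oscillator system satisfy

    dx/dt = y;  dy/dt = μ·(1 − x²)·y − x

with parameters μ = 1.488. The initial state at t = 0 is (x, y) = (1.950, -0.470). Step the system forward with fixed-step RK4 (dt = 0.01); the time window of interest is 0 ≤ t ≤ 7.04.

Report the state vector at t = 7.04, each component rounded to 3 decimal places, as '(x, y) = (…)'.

t=0.000: state=(1.950, -0.470)
step 1 (dt=0.01): k1=(-0.470, 0.010), k2=(-0.470, 0.006), k3=(-0.470, 0.006), k4=(-0.470, 0.002); state += dt/6·(k1+2k2+2k3+k4)
t=0.010: state=(1.945, -0.470)
t=0.020: state=(1.941, -0.470)
t=0.030: state=(1.936, -0.470)
continuing one RK4 step at a time; state shown every 25 steps (Δt=0.25):
t=0.250: state=(1.831, -0.487)
t=0.500: state=(1.705, -0.529)
t=0.750: state=(1.565, -0.590)
t=1.000: state=(1.407, -0.678)
t=1.250: state=(1.223, -0.806)
t=1.500: state=(0.998, -1.006)
t=1.750: state=(0.709, -1.335)
t=2.000: state=(0.312, -1.895)
t=2.250: state=(-0.263, -2.737)
t=2.500: state=(-1.029, -3.186)
t=2.750: state=(-1.701, -1.936)
t=3.000: state=(-1.983, -0.461)
t=3.250: state=(-2.008, 0.151)
t=3.500: state=(-1.940, 0.355)
t=3.750: state=(-1.840, 0.442)
t=4.000: state=(-1.721, 0.505)
t=4.250: state=(-1.587, 0.571)
t=4.500: state=(-1.434, 0.657)
t=4.750: state=(-1.255, 0.779)
t=5.000: state=(-1.039, 0.963)
t=5.250: state=(-0.764, 1.264)
t=5.500: state=(-0.390, 1.776)
t=5.750: state=(0.149, 2.582)
t=6.000: state=(0.891, 3.210)
t=6.250: state=(1.611, 2.239)
t=6.500: state=(1.959, 0.648)
t=6.750: state=(2.013, -0.088)
t=7.000: state=(1.955, -0.332)
t=7.040: state=(1.941, -0.353)

(x, y) = (1.941, -0.353)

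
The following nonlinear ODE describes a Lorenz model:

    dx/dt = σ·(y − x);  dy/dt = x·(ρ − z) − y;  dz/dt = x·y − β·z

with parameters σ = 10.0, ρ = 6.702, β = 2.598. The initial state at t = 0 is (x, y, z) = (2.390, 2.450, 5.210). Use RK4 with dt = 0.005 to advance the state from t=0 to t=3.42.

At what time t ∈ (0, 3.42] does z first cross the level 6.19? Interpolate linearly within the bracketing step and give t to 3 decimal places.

t=0.000: state=(2.390, 2.450, 5.210)
step 1 (dt=0.005): k1=(0.600, 1.116, -7.680), k2=(0.613, 1.161, -7.620), k3=(0.614, 1.161, -7.620), k4=(0.627, 1.206, -7.560); state += dt/6·(k1+2k2+2k3+k4)
t=0.005: state=(2.393, 2.456, 5.172)
t=0.010: state=(2.396, 2.462, 5.134)
t=0.015: state=(2.400, 2.469, 5.098)
continuing one RK4 step at a time; state shown every 40 steps (Δt=0.2):
t=0.200: state=(2.703, 2.976, 4.160)
t=0.400: state=(3.451, 3.901, 4.145)
t=0.600: state=(4.320, 4.673, 5.159)
t=0.755: state=(4.629, 4.651, 6.173)
next step: t=0.760: state=(4.630, 4.640, 6.201) — z has crossed 6.19
linear interpolation between t=0.755 (6.17349) and t=0.760 (6.20064) → t≈0.758

t = 0.758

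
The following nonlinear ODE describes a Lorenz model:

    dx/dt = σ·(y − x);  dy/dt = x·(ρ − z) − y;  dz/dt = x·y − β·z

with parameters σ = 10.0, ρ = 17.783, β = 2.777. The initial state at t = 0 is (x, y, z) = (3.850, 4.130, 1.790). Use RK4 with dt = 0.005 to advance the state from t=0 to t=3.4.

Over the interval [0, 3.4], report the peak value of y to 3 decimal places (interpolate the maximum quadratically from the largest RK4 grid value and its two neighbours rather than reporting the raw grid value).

t=0.000: state=(3.850, 4.130, 1.790)
step 1 (dt=0.005): k1=(2.800, 57.443, 10.930), k2=(4.166, 57.306, 11.437), k3=(4.128, 57.356, 11.446), k4=(5.461, 57.265, 11.966); state += dt/6·(k1+2k2+2k3+k4)
t=0.005: state=(3.871, 4.417, 1.847)
t=0.010: state=(3.904, 4.703, 1.910)
t=0.015: state=(3.950, 4.990, 1.978)
continuing one RK4 step at a time; state shown every 40 steps (Δt=0.2):
t=0.200: state=(11.423, 16.564, 14.551)
t=0.400: state=(6.806, -0.103, 24.435)
t=0.600: state=(-0.305, -1.396, 13.685)
t=0.800: state=(-1.784, -2.685, 8.198)
t=1.000: state=(-5.398, -8.471, 7.736)
t=1.200: state=(-11.572, -11.754, 21.971)
t=1.400: state=(-4.618, -1.148, 19.674)
t=1.600: state=(-1.798, -1.812, 11.749)
t=1.800: state=(-3.441, -5.160, 8.049)
t=2.000: state=(-9.164, -12.555, 14.002)
t=2.200: state=(-8.553, -4.463, 23.297)
t=2.400: state=(-2.747, -1.721, 15.045)
t=2.600: state=(-3.043, -4.144, 9.759)
t=2.800: state=(-7.330, -10.434, 11.578)
t=3.000: state=(-10.015, -7.787, 22.849)
t=3.200: state=(-4.009, -2.171, 17.184)
t=3.400: state=(-3.268, -4.034, 11.281)
largest grid value and its neighbours: y(0.205)=16.64607, y(0.210)=16.68641, y(0.215)=16.68276
parabola through these three points peaks at t≈0.212 with y≈16.69024

max y = 16.690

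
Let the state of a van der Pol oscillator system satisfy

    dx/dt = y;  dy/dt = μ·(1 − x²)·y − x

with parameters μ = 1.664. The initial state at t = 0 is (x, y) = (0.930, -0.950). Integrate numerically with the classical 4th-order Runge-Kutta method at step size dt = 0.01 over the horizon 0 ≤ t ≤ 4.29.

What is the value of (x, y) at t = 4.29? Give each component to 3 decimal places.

(x, y) = (0.173, 2.726)

t=0.000: state=(0.930, -0.950)
step 1 (dt=0.01): k1=(-0.950, -1.144), k2=(-0.956, -1.154), k3=(-0.956, -1.154), k4=(-0.962, -1.165); state += dt/6·(k1+2k2+2k3+k4)
t=0.010: state=(0.920, -0.962)
t=0.020: state=(0.911, -0.973)
t=0.030: state=(0.901, -0.985)
continuing one RK4 step at a time; state shown every 20 steps (Δt=0.2):
t=0.200: state=(0.714, -1.231)
t=0.400: state=(0.428, -1.664)
t=0.600: state=(0.033, -2.326)
t=0.800: state=(-0.513, -3.114)
t=1.000: state=(-1.169, -3.227)
t=1.200: state=(-1.705, -1.965)
t=1.400: state=(-1.953, -0.625)
t=1.600: state=(-2.003, 0.019)
t=1.800: state=(-1.972, 0.261)
t=2.000: state=(-1.908, 0.358)
t=2.200: state=(-1.831, 0.411)
t=2.400: state=(-1.745, 0.453)
t=2.600: state=(-1.650, 0.496)
t=2.800: state=(-1.546, 0.546)
t=3.000: state=(-1.430, 0.611)
t=3.200: state=(-1.300, 0.697)
t=3.400: state=(-1.149, 0.816)
t=3.600: state=(-0.970, 0.991)
t=3.800: state=(-0.747, 1.260)
t=4.000: state=(-0.455, 1.688)
t=4.200: state=(-0.056, 2.354)
t=4.290: state=(0.173, 2.726)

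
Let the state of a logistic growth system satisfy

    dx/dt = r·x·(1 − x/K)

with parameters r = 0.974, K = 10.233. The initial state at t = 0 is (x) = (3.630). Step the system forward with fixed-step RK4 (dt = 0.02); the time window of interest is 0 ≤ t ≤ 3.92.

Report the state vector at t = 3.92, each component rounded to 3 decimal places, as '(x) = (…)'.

(x) = (9.840)

t=0.000: state=(3.630)
step 1 (dt=0.02): k1=(2.281), k2=(2.288), k3=(2.288), k4=(2.294); state += dt/6·(k1+2k2+2k3+k4)
t=0.020: state=(3.676)
t=0.040: state=(3.722)
t=0.060: state=(3.768)
continuing one RK4 step at a time; state shown every 10 steps (Δt=0.2):
t=0.200: state=(4.098)
t=0.400: state=(4.585)
t=0.600: state=(5.081)
t=0.800: state=(5.578)
t=1.000: state=(6.067)
t=1.200: state=(6.538)
t=1.400: state=(6.984)
t=1.600: state=(7.400)
t=1.800: state=(7.781)
t=2.000: state=(8.126)
t=2.200: state=(8.433)
t=2.400: state=(8.704)
t=2.600: state=(8.941)
t=2.800: state=(9.145)
t=3.000: state=(9.320)
t=3.200: state=(9.470)
t=3.400: state=(9.597)
t=3.600: state=(9.703)
t=3.800: state=(9.793)
t=3.920: state=(9.840)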